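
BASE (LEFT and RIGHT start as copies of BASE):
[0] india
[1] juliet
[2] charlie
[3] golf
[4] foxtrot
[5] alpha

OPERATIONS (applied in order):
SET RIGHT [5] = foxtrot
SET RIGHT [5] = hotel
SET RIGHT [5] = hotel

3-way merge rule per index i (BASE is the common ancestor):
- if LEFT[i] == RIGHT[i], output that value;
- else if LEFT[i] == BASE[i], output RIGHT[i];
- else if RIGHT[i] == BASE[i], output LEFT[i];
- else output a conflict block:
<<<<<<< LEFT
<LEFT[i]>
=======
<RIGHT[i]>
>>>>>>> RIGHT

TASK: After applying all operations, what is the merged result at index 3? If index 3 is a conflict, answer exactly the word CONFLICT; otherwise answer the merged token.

Answer: golf

Derivation:
Final LEFT:  [india, juliet, charlie, golf, foxtrot, alpha]
Final RIGHT: [india, juliet, charlie, golf, foxtrot, hotel]
i=0: L=india R=india -> agree -> india
i=1: L=juliet R=juliet -> agree -> juliet
i=2: L=charlie R=charlie -> agree -> charlie
i=3: L=golf R=golf -> agree -> golf
i=4: L=foxtrot R=foxtrot -> agree -> foxtrot
i=5: L=alpha=BASE, R=hotel -> take RIGHT -> hotel
Index 3 -> golf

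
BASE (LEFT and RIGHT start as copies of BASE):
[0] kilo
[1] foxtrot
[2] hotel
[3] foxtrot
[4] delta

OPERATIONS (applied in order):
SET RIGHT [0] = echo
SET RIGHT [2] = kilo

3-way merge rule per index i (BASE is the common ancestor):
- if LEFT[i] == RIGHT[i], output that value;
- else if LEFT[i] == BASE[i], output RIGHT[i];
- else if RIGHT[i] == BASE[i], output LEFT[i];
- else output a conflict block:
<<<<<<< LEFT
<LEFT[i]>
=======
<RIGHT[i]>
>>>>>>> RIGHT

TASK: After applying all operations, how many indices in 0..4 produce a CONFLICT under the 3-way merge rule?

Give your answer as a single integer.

Answer: 0

Derivation:
Final LEFT:  [kilo, foxtrot, hotel, foxtrot, delta]
Final RIGHT: [echo, foxtrot, kilo, foxtrot, delta]
i=0: L=kilo=BASE, R=echo -> take RIGHT -> echo
i=1: L=foxtrot R=foxtrot -> agree -> foxtrot
i=2: L=hotel=BASE, R=kilo -> take RIGHT -> kilo
i=3: L=foxtrot R=foxtrot -> agree -> foxtrot
i=4: L=delta R=delta -> agree -> delta
Conflict count: 0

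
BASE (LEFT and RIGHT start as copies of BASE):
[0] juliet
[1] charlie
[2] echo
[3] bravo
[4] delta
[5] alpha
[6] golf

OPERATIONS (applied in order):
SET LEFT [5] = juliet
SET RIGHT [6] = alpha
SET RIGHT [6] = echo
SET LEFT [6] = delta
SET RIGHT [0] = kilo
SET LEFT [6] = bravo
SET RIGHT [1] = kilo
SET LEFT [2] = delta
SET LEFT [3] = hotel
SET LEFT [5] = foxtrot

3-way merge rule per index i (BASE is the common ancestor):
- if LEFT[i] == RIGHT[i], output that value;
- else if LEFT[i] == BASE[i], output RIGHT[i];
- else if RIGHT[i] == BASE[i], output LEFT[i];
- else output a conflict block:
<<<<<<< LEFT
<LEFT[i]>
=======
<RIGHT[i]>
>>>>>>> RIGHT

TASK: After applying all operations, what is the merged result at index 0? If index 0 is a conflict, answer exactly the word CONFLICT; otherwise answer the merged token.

Answer: kilo

Derivation:
Final LEFT:  [juliet, charlie, delta, hotel, delta, foxtrot, bravo]
Final RIGHT: [kilo, kilo, echo, bravo, delta, alpha, echo]
i=0: L=juliet=BASE, R=kilo -> take RIGHT -> kilo
i=1: L=charlie=BASE, R=kilo -> take RIGHT -> kilo
i=2: L=delta, R=echo=BASE -> take LEFT -> delta
i=3: L=hotel, R=bravo=BASE -> take LEFT -> hotel
i=4: L=delta R=delta -> agree -> delta
i=5: L=foxtrot, R=alpha=BASE -> take LEFT -> foxtrot
i=6: BASE=golf L=bravo R=echo all differ -> CONFLICT
Index 0 -> kilo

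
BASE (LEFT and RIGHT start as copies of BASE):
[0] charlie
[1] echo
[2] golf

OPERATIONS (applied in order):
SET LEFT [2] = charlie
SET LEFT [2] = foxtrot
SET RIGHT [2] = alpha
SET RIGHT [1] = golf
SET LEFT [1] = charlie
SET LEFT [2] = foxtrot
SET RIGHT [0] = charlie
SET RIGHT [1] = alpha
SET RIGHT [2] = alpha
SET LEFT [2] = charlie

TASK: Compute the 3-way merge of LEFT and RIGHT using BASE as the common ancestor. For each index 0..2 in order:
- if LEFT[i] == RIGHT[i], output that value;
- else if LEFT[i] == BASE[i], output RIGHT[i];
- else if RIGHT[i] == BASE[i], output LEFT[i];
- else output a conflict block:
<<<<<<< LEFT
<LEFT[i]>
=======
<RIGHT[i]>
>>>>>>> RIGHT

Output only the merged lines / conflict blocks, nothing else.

Answer: charlie
<<<<<<< LEFT
charlie
=======
alpha
>>>>>>> RIGHT
<<<<<<< LEFT
charlie
=======
alpha
>>>>>>> RIGHT

Derivation:
Final LEFT:  [charlie, charlie, charlie]
Final RIGHT: [charlie, alpha, alpha]
i=0: L=charlie R=charlie -> agree -> charlie
i=1: BASE=echo L=charlie R=alpha all differ -> CONFLICT
i=2: BASE=golf L=charlie R=alpha all differ -> CONFLICT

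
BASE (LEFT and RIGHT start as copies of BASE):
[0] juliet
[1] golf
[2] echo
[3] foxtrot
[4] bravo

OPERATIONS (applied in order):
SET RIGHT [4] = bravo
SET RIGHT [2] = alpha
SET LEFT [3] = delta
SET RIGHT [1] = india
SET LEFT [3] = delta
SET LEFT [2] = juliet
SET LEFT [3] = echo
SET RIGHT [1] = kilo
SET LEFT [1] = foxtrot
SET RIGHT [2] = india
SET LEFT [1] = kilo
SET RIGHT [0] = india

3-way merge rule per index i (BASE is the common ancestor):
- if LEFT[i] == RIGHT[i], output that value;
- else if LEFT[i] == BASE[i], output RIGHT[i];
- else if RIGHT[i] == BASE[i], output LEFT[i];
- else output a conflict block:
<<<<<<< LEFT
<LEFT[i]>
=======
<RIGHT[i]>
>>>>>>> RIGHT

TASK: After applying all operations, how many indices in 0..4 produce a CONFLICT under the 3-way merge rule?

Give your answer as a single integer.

Final LEFT:  [juliet, kilo, juliet, echo, bravo]
Final RIGHT: [india, kilo, india, foxtrot, bravo]
i=0: L=juliet=BASE, R=india -> take RIGHT -> india
i=1: L=kilo R=kilo -> agree -> kilo
i=2: BASE=echo L=juliet R=india all differ -> CONFLICT
i=3: L=echo, R=foxtrot=BASE -> take LEFT -> echo
i=4: L=bravo R=bravo -> agree -> bravo
Conflict count: 1

Answer: 1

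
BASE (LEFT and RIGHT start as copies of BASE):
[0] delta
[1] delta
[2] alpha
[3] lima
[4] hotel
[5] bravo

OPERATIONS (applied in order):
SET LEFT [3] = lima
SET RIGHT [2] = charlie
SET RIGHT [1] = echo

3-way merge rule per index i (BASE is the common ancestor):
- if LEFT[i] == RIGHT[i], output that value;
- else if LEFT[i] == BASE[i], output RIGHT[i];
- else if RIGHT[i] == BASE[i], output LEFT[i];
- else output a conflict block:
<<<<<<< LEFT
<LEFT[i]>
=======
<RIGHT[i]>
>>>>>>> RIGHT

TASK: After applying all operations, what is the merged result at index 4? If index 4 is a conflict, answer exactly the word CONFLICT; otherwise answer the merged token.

Final LEFT:  [delta, delta, alpha, lima, hotel, bravo]
Final RIGHT: [delta, echo, charlie, lima, hotel, bravo]
i=0: L=delta R=delta -> agree -> delta
i=1: L=delta=BASE, R=echo -> take RIGHT -> echo
i=2: L=alpha=BASE, R=charlie -> take RIGHT -> charlie
i=3: L=lima R=lima -> agree -> lima
i=4: L=hotel R=hotel -> agree -> hotel
i=5: L=bravo R=bravo -> agree -> bravo
Index 4 -> hotel

Answer: hotel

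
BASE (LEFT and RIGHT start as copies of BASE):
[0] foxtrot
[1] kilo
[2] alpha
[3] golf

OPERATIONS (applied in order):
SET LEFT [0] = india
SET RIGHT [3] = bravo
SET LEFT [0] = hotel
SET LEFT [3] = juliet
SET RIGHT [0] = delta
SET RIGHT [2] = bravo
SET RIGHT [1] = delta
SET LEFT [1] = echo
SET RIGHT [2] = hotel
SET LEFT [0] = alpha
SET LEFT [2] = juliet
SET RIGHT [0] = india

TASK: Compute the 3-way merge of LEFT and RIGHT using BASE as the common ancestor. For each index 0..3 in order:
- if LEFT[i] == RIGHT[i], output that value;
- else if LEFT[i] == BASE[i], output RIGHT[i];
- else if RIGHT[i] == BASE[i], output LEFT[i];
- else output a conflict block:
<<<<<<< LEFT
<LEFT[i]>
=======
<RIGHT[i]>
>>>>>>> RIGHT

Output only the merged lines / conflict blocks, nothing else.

Answer: <<<<<<< LEFT
alpha
=======
india
>>>>>>> RIGHT
<<<<<<< LEFT
echo
=======
delta
>>>>>>> RIGHT
<<<<<<< LEFT
juliet
=======
hotel
>>>>>>> RIGHT
<<<<<<< LEFT
juliet
=======
bravo
>>>>>>> RIGHT

Derivation:
Final LEFT:  [alpha, echo, juliet, juliet]
Final RIGHT: [india, delta, hotel, bravo]
i=0: BASE=foxtrot L=alpha R=india all differ -> CONFLICT
i=1: BASE=kilo L=echo R=delta all differ -> CONFLICT
i=2: BASE=alpha L=juliet R=hotel all differ -> CONFLICT
i=3: BASE=golf L=juliet R=bravo all differ -> CONFLICT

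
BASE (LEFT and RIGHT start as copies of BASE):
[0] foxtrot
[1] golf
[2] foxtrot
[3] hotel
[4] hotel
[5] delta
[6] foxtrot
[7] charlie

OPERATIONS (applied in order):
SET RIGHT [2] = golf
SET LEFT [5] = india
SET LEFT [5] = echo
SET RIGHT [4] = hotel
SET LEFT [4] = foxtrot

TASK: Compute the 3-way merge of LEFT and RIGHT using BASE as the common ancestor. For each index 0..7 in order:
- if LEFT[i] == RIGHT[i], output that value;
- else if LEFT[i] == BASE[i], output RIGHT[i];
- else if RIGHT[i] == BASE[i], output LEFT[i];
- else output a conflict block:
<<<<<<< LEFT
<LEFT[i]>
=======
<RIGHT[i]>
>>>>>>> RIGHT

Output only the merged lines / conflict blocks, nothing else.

Final LEFT:  [foxtrot, golf, foxtrot, hotel, foxtrot, echo, foxtrot, charlie]
Final RIGHT: [foxtrot, golf, golf, hotel, hotel, delta, foxtrot, charlie]
i=0: L=foxtrot R=foxtrot -> agree -> foxtrot
i=1: L=golf R=golf -> agree -> golf
i=2: L=foxtrot=BASE, R=golf -> take RIGHT -> golf
i=3: L=hotel R=hotel -> agree -> hotel
i=4: L=foxtrot, R=hotel=BASE -> take LEFT -> foxtrot
i=5: L=echo, R=delta=BASE -> take LEFT -> echo
i=6: L=foxtrot R=foxtrot -> agree -> foxtrot
i=7: L=charlie R=charlie -> agree -> charlie

Answer: foxtrot
golf
golf
hotel
foxtrot
echo
foxtrot
charlie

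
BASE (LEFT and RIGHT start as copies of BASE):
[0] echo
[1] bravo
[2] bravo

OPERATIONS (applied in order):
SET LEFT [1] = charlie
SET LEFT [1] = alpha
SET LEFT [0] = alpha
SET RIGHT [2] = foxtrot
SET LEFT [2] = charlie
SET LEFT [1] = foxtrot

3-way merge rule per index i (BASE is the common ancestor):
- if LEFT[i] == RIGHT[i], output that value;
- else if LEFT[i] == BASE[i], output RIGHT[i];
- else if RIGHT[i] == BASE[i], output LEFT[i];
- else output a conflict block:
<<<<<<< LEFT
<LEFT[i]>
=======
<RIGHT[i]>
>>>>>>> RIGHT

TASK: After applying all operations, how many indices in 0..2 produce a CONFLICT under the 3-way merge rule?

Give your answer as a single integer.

Final LEFT:  [alpha, foxtrot, charlie]
Final RIGHT: [echo, bravo, foxtrot]
i=0: L=alpha, R=echo=BASE -> take LEFT -> alpha
i=1: L=foxtrot, R=bravo=BASE -> take LEFT -> foxtrot
i=2: BASE=bravo L=charlie R=foxtrot all differ -> CONFLICT
Conflict count: 1

Answer: 1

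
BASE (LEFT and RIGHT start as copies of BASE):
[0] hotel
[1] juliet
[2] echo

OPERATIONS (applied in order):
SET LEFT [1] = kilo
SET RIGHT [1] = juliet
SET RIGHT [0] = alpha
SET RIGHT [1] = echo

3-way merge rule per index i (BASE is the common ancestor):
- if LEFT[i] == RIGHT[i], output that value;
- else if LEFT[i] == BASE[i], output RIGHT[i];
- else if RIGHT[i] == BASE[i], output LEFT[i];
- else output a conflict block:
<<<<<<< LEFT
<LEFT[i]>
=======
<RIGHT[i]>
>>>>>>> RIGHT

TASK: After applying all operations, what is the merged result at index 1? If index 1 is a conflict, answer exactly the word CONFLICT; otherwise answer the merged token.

Answer: CONFLICT

Derivation:
Final LEFT:  [hotel, kilo, echo]
Final RIGHT: [alpha, echo, echo]
i=0: L=hotel=BASE, R=alpha -> take RIGHT -> alpha
i=1: BASE=juliet L=kilo R=echo all differ -> CONFLICT
i=2: L=echo R=echo -> agree -> echo
Index 1 -> CONFLICT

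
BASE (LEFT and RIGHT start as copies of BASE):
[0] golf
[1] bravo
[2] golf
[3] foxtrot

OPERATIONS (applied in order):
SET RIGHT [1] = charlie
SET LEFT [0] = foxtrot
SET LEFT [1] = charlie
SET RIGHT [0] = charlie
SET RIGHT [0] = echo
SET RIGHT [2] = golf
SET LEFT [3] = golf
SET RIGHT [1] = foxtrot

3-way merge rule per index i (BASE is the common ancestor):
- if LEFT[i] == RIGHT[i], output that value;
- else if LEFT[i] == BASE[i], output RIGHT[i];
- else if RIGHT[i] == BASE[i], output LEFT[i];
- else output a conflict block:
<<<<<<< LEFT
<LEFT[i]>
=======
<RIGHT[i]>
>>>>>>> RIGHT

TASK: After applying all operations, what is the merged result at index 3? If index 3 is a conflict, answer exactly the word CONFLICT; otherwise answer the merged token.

Answer: golf

Derivation:
Final LEFT:  [foxtrot, charlie, golf, golf]
Final RIGHT: [echo, foxtrot, golf, foxtrot]
i=0: BASE=golf L=foxtrot R=echo all differ -> CONFLICT
i=1: BASE=bravo L=charlie R=foxtrot all differ -> CONFLICT
i=2: L=golf R=golf -> agree -> golf
i=3: L=golf, R=foxtrot=BASE -> take LEFT -> golf
Index 3 -> golf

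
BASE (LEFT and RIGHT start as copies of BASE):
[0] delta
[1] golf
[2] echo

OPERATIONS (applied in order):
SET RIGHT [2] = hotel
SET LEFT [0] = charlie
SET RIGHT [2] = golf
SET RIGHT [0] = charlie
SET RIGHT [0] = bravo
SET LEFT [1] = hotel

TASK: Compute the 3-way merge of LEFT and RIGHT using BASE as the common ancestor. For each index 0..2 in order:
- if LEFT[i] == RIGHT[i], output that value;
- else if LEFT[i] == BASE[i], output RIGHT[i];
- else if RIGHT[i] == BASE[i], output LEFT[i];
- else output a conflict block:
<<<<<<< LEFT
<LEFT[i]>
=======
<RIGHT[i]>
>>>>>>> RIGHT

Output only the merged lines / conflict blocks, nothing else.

Answer: <<<<<<< LEFT
charlie
=======
bravo
>>>>>>> RIGHT
hotel
golf

Derivation:
Final LEFT:  [charlie, hotel, echo]
Final RIGHT: [bravo, golf, golf]
i=0: BASE=delta L=charlie R=bravo all differ -> CONFLICT
i=1: L=hotel, R=golf=BASE -> take LEFT -> hotel
i=2: L=echo=BASE, R=golf -> take RIGHT -> golf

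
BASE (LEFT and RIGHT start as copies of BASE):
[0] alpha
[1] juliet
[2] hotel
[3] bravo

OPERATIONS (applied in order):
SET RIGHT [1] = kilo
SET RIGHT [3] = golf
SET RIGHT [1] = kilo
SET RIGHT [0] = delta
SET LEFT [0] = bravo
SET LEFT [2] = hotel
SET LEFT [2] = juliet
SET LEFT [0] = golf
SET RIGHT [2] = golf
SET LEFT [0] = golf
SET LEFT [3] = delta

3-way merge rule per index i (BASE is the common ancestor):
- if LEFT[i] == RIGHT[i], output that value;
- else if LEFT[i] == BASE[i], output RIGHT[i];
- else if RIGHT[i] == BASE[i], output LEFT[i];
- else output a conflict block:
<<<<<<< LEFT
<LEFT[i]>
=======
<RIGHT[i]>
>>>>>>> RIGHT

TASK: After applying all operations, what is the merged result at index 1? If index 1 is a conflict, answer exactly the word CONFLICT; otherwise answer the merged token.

Answer: kilo

Derivation:
Final LEFT:  [golf, juliet, juliet, delta]
Final RIGHT: [delta, kilo, golf, golf]
i=0: BASE=alpha L=golf R=delta all differ -> CONFLICT
i=1: L=juliet=BASE, R=kilo -> take RIGHT -> kilo
i=2: BASE=hotel L=juliet R=golf all differ -> CONFLICT
i=3: BASE=bravo L=delta R=golf all differ -> CONFLICT
Index 1 -> kilo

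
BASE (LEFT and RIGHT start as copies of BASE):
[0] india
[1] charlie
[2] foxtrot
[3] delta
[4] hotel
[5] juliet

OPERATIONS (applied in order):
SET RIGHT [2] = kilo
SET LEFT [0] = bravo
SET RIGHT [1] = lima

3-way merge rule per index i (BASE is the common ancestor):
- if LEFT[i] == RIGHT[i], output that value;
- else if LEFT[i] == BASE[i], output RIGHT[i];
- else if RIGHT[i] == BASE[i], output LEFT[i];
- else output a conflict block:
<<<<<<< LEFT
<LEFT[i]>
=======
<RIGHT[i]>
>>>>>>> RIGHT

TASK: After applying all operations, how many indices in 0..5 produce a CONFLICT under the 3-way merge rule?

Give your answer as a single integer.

Answer: 0

Derivation:
Final LEFT:  [bravo, charlie, foxtrot, delta, hotel, juliet]
Final RIGHT: [india, lima, kilo, delta, hotel, juliet]
i=0: L=bravo, R=india=BASE -> take LEFT -> bravo
i=1: L=charlie=BASE, R=lima -> take RIGHT -> lima
i=2: L=foxtrot=BASE, R=kilo -> take RIGHT -> kilo
i=3: L=delta R=delta -> agree -> delta
i=4: L=hotel R=hotel -> agree -> hotel
i=5: L=juliet R=juliet -> agree -> juliet
Conflict count: 0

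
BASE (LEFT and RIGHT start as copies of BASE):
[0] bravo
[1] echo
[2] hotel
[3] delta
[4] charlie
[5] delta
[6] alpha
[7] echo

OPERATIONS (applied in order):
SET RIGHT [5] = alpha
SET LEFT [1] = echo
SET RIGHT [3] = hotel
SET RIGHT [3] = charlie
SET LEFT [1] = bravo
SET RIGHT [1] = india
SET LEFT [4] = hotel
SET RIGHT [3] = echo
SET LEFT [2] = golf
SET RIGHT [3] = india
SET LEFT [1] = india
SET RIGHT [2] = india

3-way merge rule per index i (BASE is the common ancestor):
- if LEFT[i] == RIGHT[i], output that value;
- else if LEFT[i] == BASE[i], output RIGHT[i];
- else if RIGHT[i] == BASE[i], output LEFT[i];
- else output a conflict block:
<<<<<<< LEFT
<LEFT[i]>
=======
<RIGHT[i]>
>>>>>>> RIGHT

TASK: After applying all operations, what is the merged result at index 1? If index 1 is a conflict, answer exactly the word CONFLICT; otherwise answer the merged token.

Answer: india

Derivation:
Final LEFT:  [bravo, india, golf, delta, hotel, delta, alpha, echo]
Final RIGHT: [bravo, india, india, india, charlie, alpha, alpha, echo]
i=0: L=bravo R=bravo -> agree -> bravo
i=1: L=india R=india -> agree -> india
i=2: BASE=hotel L=golf R=india all differ -> CONFLICT
i=3: L=delta=BASE, R=india -> take RIGHT -> india
i=4: L=hotel, R=charlie=BASE -> take LEFT -> hotel
i=5: L=delta=BASE, R=alpha -> take RIGHT -> alpha
i=6: L=alpha R=alpha -> agree -> alpha
i=7: L=echo R=echo -> agree -> echo
Index 1 -> india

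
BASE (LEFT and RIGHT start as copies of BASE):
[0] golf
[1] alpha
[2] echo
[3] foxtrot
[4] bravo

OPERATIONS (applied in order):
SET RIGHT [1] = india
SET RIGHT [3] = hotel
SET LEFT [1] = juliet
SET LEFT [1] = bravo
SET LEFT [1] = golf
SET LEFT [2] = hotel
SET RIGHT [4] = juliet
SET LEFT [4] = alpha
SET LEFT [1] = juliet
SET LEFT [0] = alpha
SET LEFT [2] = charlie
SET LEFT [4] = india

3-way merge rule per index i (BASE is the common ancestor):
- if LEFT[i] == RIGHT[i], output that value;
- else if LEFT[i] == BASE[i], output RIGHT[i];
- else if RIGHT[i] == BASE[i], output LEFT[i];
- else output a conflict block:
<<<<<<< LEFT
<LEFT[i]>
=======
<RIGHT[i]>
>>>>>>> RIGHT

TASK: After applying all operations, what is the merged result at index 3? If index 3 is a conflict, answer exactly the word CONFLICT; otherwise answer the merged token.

Answer: hotel

Derivation:
Final LEFT:  [alpha, juliet, charlie, foxtrot, india]
Final RIGHT: [golf, india, echo, hotel, juliet]
i=0: L=alpha, R=golf=BASE -> take LEFT -> alpha
i=1: BASE=alpha L=juliet R=india all differ -> CONFLICT
i=2: L=charlie, R=echo=BASE -> take LEFT -> charlie
i=3: L=foxtrot=BASE, R=hotel -> take RIGHT -> hotel
i=4: BASE=bravo L=india R=juliet all differ -> CONFLICT
Index 3 -> hotel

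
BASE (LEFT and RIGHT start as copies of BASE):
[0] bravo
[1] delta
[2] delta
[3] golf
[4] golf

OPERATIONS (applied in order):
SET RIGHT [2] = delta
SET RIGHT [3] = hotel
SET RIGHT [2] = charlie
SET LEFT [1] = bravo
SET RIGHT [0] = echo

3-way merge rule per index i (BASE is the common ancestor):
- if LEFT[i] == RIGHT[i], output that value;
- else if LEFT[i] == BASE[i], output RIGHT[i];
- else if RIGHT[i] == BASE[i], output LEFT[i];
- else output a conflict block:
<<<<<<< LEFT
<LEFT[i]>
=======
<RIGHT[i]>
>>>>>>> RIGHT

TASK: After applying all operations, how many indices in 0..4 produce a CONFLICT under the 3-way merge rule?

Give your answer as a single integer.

Final LEFT:  [bravo, bravo, delta, golf, golf]
Final RIGHT: [echo, delta, charlie, hotel, golf]
i=0: L=bravo=BASE, R=echo -> take RIGHT -> echo
i=1: L=bravo, R=delta=BASE -> take LEFT -> bravo
i=2: L=delta=BASE, R=charlie -> take RIGHT -> charlie
i=3: L=golf=BASE, R=hotel -> take RIGHT -> hotel
i=4: L=golf R=golf -> agree -> golf
Conflict count: 0

Answer: 0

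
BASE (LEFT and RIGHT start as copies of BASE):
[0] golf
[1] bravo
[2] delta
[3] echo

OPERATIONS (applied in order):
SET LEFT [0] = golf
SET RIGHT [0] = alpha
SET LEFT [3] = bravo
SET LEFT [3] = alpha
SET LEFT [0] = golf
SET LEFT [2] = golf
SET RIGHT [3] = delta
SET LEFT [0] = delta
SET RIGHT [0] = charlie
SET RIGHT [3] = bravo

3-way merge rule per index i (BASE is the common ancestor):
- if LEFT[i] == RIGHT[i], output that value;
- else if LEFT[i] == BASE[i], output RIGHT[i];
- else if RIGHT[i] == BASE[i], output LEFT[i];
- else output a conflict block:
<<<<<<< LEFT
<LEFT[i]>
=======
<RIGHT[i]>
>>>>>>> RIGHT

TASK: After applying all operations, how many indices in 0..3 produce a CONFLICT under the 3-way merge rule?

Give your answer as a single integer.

Answer: 2

Derivation:
Final LEFT:  [delta, bravo, golf, alpha]
Final RIGHT: [charlie, bravo, delta, bravo]
i=0: BASE=golf L=delta R=charlie all differ -> CONFLICT
i=1: L=bravo R=bravo -> agree -> bravo
i=2: L=golf, R=delta=BASE -> take LEFT -> golf
i=3: BASE=echo L=alpha R=bravo all differ -> CONFLICT
Conflict count: 2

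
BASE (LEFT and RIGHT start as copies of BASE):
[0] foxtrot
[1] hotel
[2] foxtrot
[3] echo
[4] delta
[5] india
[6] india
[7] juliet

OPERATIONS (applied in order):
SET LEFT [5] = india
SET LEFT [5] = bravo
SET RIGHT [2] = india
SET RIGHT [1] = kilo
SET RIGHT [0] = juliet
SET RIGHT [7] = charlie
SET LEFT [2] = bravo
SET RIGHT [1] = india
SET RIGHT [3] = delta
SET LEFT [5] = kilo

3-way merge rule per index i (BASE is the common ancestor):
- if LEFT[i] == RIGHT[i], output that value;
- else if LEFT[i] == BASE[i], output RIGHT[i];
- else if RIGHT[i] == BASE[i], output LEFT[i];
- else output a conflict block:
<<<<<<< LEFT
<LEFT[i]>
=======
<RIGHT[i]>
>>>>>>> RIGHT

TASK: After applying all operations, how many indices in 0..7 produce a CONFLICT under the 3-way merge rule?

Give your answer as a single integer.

Answer: 1

Derivation:
Final LEFT:  [foxtrot, hotel, bravo, echo, delta, kilo, india, juliet]
Final RIGHT: [juliet, india, india, delta, delta, india, india, charlie]
i=0: L=foxtrot=BASE, R=juliet -> take RIGHT -> juliet
i=1: L=hotel=BASE, R=india -> take RIGHT -> india
i=2: BASE=foxtrot L=bravo R=india all differ -> CONFLICT
i=3: L=echo=BASE, R=delta -> take RIGHT -> delta
i=4: L=delta R=delta -> agree -> delta
i=5: L=kilo, R=india=BASE -> take LEFT -> kilo
i=6: L=india R=india -> agree -> india
i=7: L=juliet=BASE, R=charlie -> take RIGHT -> charlie
Conflict count: 1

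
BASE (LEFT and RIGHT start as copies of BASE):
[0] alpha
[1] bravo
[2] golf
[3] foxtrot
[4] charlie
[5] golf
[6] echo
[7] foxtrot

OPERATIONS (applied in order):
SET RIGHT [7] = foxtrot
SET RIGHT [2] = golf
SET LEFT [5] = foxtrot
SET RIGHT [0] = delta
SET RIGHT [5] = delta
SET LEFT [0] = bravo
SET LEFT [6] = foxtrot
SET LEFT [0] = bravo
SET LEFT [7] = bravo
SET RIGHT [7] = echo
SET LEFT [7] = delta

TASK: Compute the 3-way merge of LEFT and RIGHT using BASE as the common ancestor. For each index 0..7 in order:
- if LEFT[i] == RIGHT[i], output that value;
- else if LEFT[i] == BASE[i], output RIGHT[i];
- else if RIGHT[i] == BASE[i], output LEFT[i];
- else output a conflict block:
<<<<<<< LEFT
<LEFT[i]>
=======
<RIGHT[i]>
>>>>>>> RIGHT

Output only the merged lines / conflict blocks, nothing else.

Answer: <<<<<<< LEFT
bravo
=======
delta
>>>>>>> RIGHT
bravo
golf
foxtrot
charlie
<<<<<<< LEFT
foxtrot
=======
delta
>>>>>>> RIGHT
foxtrot
<<<<<<< LEFT
delta
=======
echo
>>>>>>> RIGHT

Derivation:
Final LEFT:  [bravo, bravo, golf, foxtrot, charlie, foxtrot, foxtrot, delta]
Final RIGHT: [delta, bravo, golf, foxtrot, charlie, delta, echo, echo]
i=0: BASE=alpha L=bravo R=delta all differ -> CONFLICT
i=1: L=bravo R=bravo -> agree -> bravo
i=2: L=golf R=golf -> agree -> golf
i=3: L=foxtrot R=foxtrot -> agree -> foxtrot
i=4: L=charlie R=charlie -> agree -> charlie
i=5: BASE=golf L=foxtrot R=delta all differ -> CONFLICT
i=6: L=foxtrot, R=echo=BASE -> take LEFT -> foxtrot
i=7: BASE=foxtrot L=delta R=echo all differ -> CONFLICT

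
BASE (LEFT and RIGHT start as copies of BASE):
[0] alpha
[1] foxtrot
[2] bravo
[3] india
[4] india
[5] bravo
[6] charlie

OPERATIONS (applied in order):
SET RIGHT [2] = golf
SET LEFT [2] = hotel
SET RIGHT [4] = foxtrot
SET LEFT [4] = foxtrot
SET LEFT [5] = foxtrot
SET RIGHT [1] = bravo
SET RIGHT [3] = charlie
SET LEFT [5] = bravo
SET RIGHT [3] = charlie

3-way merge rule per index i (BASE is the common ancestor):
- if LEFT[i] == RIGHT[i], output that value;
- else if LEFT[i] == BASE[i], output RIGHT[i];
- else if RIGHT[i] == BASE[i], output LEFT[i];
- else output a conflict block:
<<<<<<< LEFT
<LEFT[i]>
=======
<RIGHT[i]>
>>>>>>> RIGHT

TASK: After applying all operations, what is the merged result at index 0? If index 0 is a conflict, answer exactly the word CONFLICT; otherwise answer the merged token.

Final LEFT:  [alpha, foxtrot, hotel, india, foxtrot, bravo, charlie]
Final RIGHT: [alpha, bravo, golf, charlie, foxtrot, bravo, charlie]
i=0: L=alpha R=alpha -> agree -> alpha
i=1: L=foxtrot=BASE, R=bravo -> take RIGHT -> bravo
i=2: BASE=bravo L=hotel R=golf all differ -> CONFLICT
i=3: L=india=BASE, R=charlie -> take RIGHT -> charlie
i=4: L=foxtrot R=foxtrot -> agree -> foxtrot
i=5: L=bravo R=bravo -> agree -> bravo
i=6: L=charlie R=charlie -> agree -> charlie
Index 0 -> alpha

Answer: alpha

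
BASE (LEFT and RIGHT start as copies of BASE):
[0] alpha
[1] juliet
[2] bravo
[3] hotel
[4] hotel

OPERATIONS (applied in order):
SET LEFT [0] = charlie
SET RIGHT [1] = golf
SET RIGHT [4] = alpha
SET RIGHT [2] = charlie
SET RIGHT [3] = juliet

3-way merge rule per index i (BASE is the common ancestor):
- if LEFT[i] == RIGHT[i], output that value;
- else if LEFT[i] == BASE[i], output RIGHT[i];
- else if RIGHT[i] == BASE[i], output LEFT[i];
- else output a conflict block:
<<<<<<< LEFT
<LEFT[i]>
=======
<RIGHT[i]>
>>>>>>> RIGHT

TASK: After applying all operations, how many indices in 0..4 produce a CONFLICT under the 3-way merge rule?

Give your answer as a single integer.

Final LEFT:  [charlie, juliet, bravo, hotel, hotel]
Final RIGHT: [alpha, golf, charlie, juliet, alpha]
i=0: L=charlie, R=alpha=BASE -> take LEFT -> charlie
i=1: L=juliet=BASE, R=golf -> take RIGHT -> golf
i=2: L=bravo=BASE, R=charlie -> take RIGHT -> charlie
i=3: L=hotel=BASE, R=juliet -> take RIGHT -> juliet
i=4: L=hotel=BASE, R=alpha -> take RIGHT -> alpha
Conflict count: 0

Answer: 0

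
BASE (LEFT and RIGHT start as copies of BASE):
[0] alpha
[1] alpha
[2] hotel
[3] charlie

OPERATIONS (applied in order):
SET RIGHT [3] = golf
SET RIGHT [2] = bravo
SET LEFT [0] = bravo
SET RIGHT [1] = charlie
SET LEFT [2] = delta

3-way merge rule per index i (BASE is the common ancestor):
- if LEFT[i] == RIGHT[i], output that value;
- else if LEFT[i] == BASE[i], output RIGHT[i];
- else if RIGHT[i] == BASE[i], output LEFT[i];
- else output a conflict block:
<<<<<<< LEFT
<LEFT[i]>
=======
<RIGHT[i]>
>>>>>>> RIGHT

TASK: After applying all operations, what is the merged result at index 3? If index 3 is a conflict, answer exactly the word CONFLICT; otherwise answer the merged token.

Answer: golf

Derivation:
Final LEFT:  [bravo, alpha, delta, charlie]
Final RIGHT: [alpha, charlie, bravo, golf]
i=0: L=bravo, R=alpha=BASE -> take LEFT -> bravo
i=1: L=alpha=BASE, R=charlie -> take RIGHT -> charlie
i=2: BASE=hotel L=delta R=bravo all differ -> CONFLICT
i=3: L=charlie=BASE, R=golf -> take RIGHT -> golf
Index 3 -> golf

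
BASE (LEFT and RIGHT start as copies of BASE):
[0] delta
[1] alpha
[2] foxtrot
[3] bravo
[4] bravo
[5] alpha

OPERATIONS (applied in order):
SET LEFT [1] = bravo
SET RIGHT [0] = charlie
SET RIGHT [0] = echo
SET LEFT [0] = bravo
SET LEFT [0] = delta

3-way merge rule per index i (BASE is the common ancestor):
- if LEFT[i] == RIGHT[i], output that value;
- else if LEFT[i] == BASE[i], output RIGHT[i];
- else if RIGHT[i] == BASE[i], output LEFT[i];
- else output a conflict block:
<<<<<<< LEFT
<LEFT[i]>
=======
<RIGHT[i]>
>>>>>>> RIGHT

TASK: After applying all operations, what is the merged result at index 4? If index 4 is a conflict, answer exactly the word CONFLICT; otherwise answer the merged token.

Final LEFT:  [delta, bravo, foxtrot, bravo, bravo, alpha]
Final RIGHT: [echo, alpha, foxtrot, bravo, bravo, alpha]
i=0: L=delta=BASE, R=echo -> take RIGHT -> echo
i=1: L=bravo, R=alpha=BASE -> take LEFT -> bravo
i=2: L=foxtrot R=foxtrot -> agree -> foxtrot
i=3: L=bravo R=bravo -> agree -> bravo
i=4: L=bravo R=bravo -> agree -> bravo
i=5: L=alpha R=alpha -> agree -> alpha
Index 4 -> bravo

Answer: bravo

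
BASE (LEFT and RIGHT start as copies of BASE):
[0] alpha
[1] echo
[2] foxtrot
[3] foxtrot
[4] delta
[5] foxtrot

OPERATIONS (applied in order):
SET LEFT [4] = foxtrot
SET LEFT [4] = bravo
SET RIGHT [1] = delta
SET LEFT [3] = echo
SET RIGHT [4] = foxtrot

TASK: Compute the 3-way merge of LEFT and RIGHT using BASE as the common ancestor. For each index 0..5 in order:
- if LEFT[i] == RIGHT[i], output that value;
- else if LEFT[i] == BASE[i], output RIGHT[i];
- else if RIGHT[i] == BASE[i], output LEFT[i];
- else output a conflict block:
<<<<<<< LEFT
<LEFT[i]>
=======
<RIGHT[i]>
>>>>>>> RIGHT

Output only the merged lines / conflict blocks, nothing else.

Final LEFT:  [alpha, echo, foxtrot, echo, bravo, foxtrot]
Final RIGHT: [alpha, delta, foxtrot, foxtrot, foxtrot, foxtrot]
i=0: L=alpha R=alpha -> agree -> alpha
i=1: L=echo=BASE, R=delta -> take RIGHT -> delta
i=2: L=foxtrot R=foxtrot -> agree -> foxtrot
i=3: L=echo, R=foxtrot=BASE -> take LEFT -> echo
i=4: BASE=delta L=bravo R=foxtrot all differ -> CONFLICT
i=5: L=foxtrot R=foxtrot -> agree -> foxtrot

Answer: alpha
delta
foxtrot
echo
<<<<<<< LEFT
bravo
=======
foxtrot
>>>>>>> RIGHT
foxtrot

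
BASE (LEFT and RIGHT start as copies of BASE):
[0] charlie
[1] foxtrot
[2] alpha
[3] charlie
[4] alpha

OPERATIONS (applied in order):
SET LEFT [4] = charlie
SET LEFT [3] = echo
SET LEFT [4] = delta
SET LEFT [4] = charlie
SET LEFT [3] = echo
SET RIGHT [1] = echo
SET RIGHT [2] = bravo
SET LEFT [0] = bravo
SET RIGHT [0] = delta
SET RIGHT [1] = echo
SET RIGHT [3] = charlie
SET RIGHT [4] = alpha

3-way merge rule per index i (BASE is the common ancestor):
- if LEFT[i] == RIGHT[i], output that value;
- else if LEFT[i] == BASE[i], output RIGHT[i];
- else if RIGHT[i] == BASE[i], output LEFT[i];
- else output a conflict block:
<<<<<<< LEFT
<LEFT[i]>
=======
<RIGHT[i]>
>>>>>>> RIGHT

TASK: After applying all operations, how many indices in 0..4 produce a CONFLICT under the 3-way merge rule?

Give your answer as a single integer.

Answer: 1

Derivation:
Final LEFT:  [bravo, foxtrot, alpha, echo, charlie]
Final RIGHT: [delta, echo, bravo, charlie, alpha]
i=0: BASE=charlie L=bravo R=delta all differ -> CONFLICT
i=1: L=foxtrot=BASE, R=echo -> take RIGHT -> echo
i=2: L=alpha=BASE, R=bravo -> take RIGHT -> bravo
i=3: L=echo, R=charlie=BASE -> take LEFT -> echo
i=4: L=charlie, R=alpha=BASE -> take LEFT -> charlie
Conflict count: 1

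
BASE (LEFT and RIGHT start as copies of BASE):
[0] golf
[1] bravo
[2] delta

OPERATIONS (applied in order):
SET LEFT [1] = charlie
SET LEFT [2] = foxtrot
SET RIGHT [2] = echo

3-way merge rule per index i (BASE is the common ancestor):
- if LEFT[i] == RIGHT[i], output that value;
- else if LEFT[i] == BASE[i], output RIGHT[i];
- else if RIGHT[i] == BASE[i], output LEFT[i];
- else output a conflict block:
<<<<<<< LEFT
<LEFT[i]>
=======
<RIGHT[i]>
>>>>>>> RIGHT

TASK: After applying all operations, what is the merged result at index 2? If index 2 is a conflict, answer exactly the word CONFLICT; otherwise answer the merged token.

Final LEFT:  [golf, charlie, foxtrot]
Final RIGHT: [golf, bravo, echo]
i=0: L=golf R=golf -> agree -> golf
i=1: L=charlie, R=bravo=BASE -> take LEFT -> charlie
i=2: BASE=delta L=foxtrot R=echo all differ -> CONFLICT
Index 2 -> CONFLICT

Answer: CONFLICT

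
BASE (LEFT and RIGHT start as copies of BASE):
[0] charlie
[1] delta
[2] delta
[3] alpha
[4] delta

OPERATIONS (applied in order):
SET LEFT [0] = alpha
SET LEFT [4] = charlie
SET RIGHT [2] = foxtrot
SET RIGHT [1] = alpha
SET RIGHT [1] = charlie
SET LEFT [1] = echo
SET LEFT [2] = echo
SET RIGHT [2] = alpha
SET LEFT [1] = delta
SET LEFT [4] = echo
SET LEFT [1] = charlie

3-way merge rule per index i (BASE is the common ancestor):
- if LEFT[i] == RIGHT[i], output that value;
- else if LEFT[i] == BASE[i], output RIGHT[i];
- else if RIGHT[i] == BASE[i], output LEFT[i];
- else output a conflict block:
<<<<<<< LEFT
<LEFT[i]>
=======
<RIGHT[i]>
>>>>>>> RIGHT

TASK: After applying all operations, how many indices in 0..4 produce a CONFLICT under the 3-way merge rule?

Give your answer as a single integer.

Final LEFT:  [alpha, charlie, echo, alpha, echo]
Final RIGHT: [charlie, charlie, alpha, alpha, delta]
i=0: L=alpha, R=charlie=BASE -> take LEFT -> alpha
i=1: L=charlie R=charlie -> agree -> charlie
i=2: BASE=delta L=echo R=alpha all differ -> CONFLICT
i=3: L=alpha R=alpha -> agree -> alpha
i=4: L=echo, R=delta=BASE -> take LEFT -> echo
Conflict count: 1

Answer: 1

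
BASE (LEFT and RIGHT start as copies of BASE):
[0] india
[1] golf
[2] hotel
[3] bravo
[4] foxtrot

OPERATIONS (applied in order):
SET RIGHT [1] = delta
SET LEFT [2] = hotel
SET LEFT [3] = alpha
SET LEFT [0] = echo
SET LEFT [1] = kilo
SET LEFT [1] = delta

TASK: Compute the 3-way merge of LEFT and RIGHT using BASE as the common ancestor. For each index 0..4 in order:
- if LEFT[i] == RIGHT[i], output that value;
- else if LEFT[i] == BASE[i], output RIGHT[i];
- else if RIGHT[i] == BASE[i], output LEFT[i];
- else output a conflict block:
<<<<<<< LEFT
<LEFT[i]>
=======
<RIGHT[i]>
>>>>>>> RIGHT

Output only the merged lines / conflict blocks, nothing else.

Final LEFT:  [echo, delta, hotel, alpha, foxtrot]
Final RIGHT: [india, delta, hotel, bravo, foxtrot]
i=0: L=echo, R=india=BASE -> take LEFT -> echo
i=1: L=delta R=delta -> agree -> delta
i=2: L=hotel R=hotel -> agree -> hotel
i=3: L=alpha, R=bravo=BASE -> take LEFT -> alpha
i=4: L=foxtrot R=foxtrot -> agree -> foxtrot

Answer: echo
delta
hotel
alpha
foxtrot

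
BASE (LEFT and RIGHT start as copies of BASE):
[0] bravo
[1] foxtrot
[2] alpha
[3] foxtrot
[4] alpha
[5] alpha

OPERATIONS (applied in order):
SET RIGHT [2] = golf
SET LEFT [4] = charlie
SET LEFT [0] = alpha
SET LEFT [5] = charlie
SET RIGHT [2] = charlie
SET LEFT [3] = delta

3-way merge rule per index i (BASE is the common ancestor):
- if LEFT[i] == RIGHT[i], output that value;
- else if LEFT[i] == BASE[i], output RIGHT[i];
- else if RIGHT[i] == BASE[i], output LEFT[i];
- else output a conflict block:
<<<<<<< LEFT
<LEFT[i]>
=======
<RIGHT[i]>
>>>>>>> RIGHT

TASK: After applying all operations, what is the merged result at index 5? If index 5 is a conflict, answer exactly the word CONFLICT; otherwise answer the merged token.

Final LEFT:  [alpha, foxtrot, alpha, delta, charlie, charlie]
Final RIGHT: [bravo, foxtrot, charlie, foxtrot, alpha, alpha]
i=0: L=alpha, R=bravo=BASE -> take LEFT -> alpha
i=1: L=foxtrot R=foxtrot -> agree -> foxtrot
i=2: L=alpha=BASE, R=charlie -> take RIGHT -> charlie
i=3: L=delta, R=foxtrot=BASE -> take LEFT -> delta
i=4: L=charlie, R=alpha=BASE -> take LEFT -> charlie
i=5: L=charlie, R=alpha=BASE -> take LEFT -> charlie
Index 5 -> charlie

Answer: charlie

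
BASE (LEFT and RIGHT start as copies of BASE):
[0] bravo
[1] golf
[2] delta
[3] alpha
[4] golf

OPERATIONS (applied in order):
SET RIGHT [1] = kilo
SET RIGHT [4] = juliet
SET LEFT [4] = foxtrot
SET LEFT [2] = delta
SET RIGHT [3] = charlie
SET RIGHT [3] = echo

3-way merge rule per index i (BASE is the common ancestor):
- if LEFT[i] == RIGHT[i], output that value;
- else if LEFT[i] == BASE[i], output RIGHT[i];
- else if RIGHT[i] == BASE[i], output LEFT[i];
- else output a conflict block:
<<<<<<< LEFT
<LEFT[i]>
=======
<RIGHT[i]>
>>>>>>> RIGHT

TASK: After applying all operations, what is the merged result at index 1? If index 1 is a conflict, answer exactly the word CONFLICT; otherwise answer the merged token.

Final LEFT:  [bravo, golf, delta, alpha, foxtrot]
Final RIGHT: [bravo, kilo, delta, echo, juliet]
i=0: L=bravo R=bravo -> agree -> bravo
i=1: L=golf=BASE, R=kilo -> take RIGHT -> kilo
i=2: L=delta R=delta -> agree -> delta
i=3: L=alpha=BASE, R=echo -> take RIGHT -> echo
i=4: BASE=golf L=foxtrot R=juliet all differ -> CONFLICT
Index 1 -> kilo

Answer: kilo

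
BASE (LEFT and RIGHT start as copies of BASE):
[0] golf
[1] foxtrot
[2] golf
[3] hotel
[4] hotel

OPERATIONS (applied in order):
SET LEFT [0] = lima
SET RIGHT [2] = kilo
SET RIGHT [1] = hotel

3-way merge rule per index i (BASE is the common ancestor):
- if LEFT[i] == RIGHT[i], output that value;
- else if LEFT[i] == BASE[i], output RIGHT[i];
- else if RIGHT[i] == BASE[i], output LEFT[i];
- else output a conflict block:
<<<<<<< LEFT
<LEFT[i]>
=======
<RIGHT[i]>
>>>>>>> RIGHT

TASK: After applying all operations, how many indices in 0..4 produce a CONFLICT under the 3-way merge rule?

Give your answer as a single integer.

Final LEFT:  [lima, foxtrot, golf, hotel, hotel]
Final RIGHT: [golf, hotel, kilo, hotel, hotel]
i=0: L=lima, R=golf=BASE -> take LEFT -> lima
i=1: L=foxtrot=BASE, R=hotel -> take RIGHT -> hotel
i=2: L=golf=BASE, R=kilo -> take RIGHT -> kilo
i=3: L=hotel R=hotel -> agree -> hotel
i=4: L=hotel R=hotel -> agree -> hotel
Conflict count: 0

Answer: 0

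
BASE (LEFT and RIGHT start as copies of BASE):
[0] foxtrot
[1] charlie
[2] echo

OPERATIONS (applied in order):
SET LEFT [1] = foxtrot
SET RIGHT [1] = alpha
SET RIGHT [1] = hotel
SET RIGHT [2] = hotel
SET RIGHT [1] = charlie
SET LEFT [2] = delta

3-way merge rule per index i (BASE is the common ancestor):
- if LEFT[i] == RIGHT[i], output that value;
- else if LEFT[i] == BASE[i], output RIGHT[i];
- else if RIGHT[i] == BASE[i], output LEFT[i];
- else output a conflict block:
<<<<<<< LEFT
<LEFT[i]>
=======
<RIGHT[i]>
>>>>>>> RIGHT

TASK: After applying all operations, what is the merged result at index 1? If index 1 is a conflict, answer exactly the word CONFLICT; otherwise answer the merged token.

Final LEFT:  [foxtrot, foxtrot, delta]
Final RIGHT: [foxtrot, charlie, hotel]
i=0: L=foxtrot R=foxtrot -> agree -> foxtrot
i=1: L=foxtrot, R=charlie=BASE -> take LEFT -> foxtrot
i=2: BASE=echo L=delta R=hotel all differ -> CONFLICT
Index 1 -> foxtrot

Answer: foxtrot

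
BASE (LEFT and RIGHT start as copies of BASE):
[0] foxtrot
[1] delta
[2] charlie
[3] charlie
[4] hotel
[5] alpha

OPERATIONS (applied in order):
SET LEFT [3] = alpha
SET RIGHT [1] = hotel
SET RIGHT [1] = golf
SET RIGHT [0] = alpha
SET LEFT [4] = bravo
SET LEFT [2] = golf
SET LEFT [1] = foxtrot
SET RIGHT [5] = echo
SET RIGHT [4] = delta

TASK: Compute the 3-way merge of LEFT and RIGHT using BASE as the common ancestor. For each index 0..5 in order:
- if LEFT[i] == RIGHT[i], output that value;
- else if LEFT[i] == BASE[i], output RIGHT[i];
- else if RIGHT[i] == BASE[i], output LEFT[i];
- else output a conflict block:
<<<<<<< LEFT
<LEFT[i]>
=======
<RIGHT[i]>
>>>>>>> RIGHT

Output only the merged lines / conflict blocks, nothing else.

Answer: alpha
<<<<<<< LEFT
foxtrot
=======
golf
>>>>>>> RIGHT
golf
alpha
<<<<<<< LEFT
bravo
=======
delta
>>>>>>> RIGHT
echo

Derivation:
Final LEFT:  [foxtrot, foxtrot, golf, alpha, bravo, alpha]
Final RIGHT: [alpha, golf, charlie, charlie, delta, echo]
i=0: L=foxtrot=BASE, R=alpha -> take RIGHT -> alpha
i=1: BASE=delta L=foxtrot R=golf all differ -> CONFLICT
i=2: L=golf, R=charlie=BASE -> take LEFT -> golf
i=3: L=alpha, R=charlie=BASE -> take LEFT -> alpha
i=4: BASE=hotel L=bravo R=delta all differ -> CONFLICT
i=5: L=alpha=BASE, R=echo -> take RIGHT -> echo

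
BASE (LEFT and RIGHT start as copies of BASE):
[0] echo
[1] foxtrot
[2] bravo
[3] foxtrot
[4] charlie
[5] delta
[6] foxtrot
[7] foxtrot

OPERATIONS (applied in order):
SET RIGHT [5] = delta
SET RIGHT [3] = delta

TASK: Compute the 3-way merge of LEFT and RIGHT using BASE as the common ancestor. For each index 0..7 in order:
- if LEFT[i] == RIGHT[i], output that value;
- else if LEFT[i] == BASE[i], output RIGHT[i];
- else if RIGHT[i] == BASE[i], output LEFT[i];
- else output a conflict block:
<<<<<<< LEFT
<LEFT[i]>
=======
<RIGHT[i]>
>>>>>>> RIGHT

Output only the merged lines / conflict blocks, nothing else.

Final LEFT:  [echo, foxtrot, bravo, foxtrot, charlie, delta, foxtrot, foxtrot]
Final RIGHT: [echo, foxtrot, bravo, delta, charlie, delta, foxtrot, foxtrot]
i=0: L=echo R=echo -> agree -> echo
i=1: L=foxtrot R=foxtrot -> agree -> foxtrot
i=2: L=bravo R=bravo -> agree -> bravo
i=3: L=foxtrot=BASE, R=delta -> take RIGHT -> delta
i=4: L=charlie R=charlie -> agree -> charlie
i=5: L=delta R=delta -> agree -> delta
i=6: L=foxtrot R=foxtrot -> agree -> foxtrot
i=7: L=foxtrot R=foxtrot -> agree -> foxtrot

Answer: echo
foxtrot
bravo
delta
charlie
delta
foxtrot
foxtrot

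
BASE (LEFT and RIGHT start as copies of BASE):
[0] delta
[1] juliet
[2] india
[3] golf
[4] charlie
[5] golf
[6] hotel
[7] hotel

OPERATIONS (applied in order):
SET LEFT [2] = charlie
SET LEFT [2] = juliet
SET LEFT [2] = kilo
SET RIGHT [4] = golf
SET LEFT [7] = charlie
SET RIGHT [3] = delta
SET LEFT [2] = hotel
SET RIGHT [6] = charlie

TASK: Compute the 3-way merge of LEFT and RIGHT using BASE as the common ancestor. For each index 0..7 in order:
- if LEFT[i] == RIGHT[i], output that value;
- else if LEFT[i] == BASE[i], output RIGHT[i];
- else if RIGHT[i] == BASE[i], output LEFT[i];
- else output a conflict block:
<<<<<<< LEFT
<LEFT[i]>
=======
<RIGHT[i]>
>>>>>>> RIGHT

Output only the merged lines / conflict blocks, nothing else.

Final LEFT:  [delta, juliet, hotel, golf, charlie, golf, hotel, charlie]
Final RIGHT: [delta, juliet, india, delta, golf, golf, charlie, hotel]
i=0: L=delta R=delta -> agree -> delta
i=1: L=juliet R=juliet -> agree -> juliet
i=2: L=hotel, R=india=BASE -> take LEFT -> hotel
i=3: L=golf=BASE, R=delta -> take RIGHT -> delta
i=4: L=charlie=BASE, R=golf -> take RIGHT -> golf
i=5: L=golf R=golf -> agree -> golf
i=6: L=hotel=BASE, R=charlie -> take RIGHT -> charlie
i=7: L=charlie, R=hotel=BASE -> take LEFT -> charlie

Answer: delta
juliet
hotel
delta
golf
golf
charlie
charlie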